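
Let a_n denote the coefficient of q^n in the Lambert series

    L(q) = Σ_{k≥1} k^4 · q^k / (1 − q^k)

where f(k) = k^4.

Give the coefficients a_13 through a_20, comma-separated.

28562, 40834, 51332, 69905, 83522, 112931, 130322, 170898

[q^13] f(1)=1,f(13)=28561 ⇒ 28562
q^14  k|14↦f(k): 1:1 2:16 7:2401 14:38416  a_14=40834
d|15:{1,3,5,15}  Σf=1+81+625+50625=51332
[q^16] f(1)=1,f(2)=16,f(4)=256,f(8)=4096,f(16)=65536 ⇒ 69905
d|17:{17,1}  Σf=83521+1=83522
d|18:{1,2,3,6,9,18}  Σf=1+16+81+1296+6561+104976=112931
n=19: 1·19 19·1  f→[1+130321]=130322
[q^20] f(1)=1,f(2)=16,f(4)=256,f(5)=625,f(10)=10000,f(20)=160000 ⇒ 170898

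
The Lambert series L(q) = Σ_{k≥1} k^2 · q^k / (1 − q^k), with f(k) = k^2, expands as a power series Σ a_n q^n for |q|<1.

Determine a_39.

[q^39] f(39)=1521,f(13)=169,f(3)=9,f(1)=1 ⇒ 1700

a_39 = 1700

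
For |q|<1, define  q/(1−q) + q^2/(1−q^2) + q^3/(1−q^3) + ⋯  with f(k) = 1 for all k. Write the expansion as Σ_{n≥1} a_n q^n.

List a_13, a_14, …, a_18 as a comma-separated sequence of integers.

2, 4, 4, 5, 2, 6

[q^13] f(13)=1,f(1)=1 ⇒ 2
q^14  k|14↦f(k): 1:1 2:1 7:1 14:1  a_14=4
n=15: 15·1 5·3 3·5 1·15  f→[1+1+1+1]=4
n=16: 1·16 2·8 4·4 8·2 16·1  f→[1+1+1+1+1]=5
[q^17] f(1)=1,f(17)=1 ⇒ 2
q^18  k|18↦f(k): 1:1 2:1 3:1 6:1 9:1 18:1  a_18=6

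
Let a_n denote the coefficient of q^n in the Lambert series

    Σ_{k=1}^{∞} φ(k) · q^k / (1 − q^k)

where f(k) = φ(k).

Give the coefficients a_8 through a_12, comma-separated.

n=8: 8·1 4·2 2·4 1·8  φ→[4+2+1+1]=8
[q^9] φ(9)=6,φ(3)=2,φ(1)=1 ⇒ 9
q^10  k|10↦φ(k): 10:4 5:4 2:1 1:1  a_10=10
d|11:{1,11}  Σφ=1+10=11
n=12: 12·1 6·2 4·3 3·4 2·6 1·12  φ→[4+2+2+2+1+1]=12

8, 9, 10, 11, 12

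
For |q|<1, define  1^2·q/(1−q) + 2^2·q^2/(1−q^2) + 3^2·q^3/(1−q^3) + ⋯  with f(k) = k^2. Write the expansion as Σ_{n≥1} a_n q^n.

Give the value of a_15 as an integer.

a_15 = 260

n=15: 15·1 5·3 3·5 1·15  f→[225+25+9+1]=260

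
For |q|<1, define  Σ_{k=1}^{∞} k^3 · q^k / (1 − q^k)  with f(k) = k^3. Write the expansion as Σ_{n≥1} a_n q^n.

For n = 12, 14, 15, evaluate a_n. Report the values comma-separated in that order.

n=12: 1·12 2·6 3·4 4·3 6·2 12·1  f→[1+8+27+64+216+1728]=2044
n=14: 14·1 7·2 2·7 1·14  f→[2744+343+8+1]=3096
n=15: 1·15 3·5 5·3 15·1  f→[1+27+125+3375]=3528

2044, 3096, 3528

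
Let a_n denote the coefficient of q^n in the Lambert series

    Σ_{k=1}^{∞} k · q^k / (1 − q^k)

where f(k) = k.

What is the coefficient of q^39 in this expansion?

d|39:{39,13,3,1}  Σf=39+13+3+1=56

a_39 = 56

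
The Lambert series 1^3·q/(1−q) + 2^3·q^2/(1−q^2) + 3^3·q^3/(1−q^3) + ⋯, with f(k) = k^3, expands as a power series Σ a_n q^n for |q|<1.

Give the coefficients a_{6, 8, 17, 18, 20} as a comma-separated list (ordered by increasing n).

n=6: 1·6 2·3 3·2 6·1  f→[1+8+27+216]=252
d|8:{8,4,2,1}  Σf=512+64+8+1=585
d|17:{1,17}  Σf=1+4913=4914
[q^18] f(1)=1,f(2)=8,f(3)=27,f(6)=216,f(9)=729,f(18)=5832 ⇒ 6813
[q^20] f(1)=1,f(2)=8,f(4)=64,f(5)=125,f(10)=1000,f(20)=8000 ⇒ 9198

252, 585, 4914, 6813, 9198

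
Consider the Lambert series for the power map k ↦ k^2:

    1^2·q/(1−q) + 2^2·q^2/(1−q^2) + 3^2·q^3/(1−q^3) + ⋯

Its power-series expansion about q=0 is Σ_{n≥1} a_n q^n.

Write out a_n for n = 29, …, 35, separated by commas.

q^29  k|29↦f(k): 1:1 29:841  a_29=842
d|30:{30,15,10,6,5,3,2,1}  Σf=900+225+100+36+25+9+4+1=1300
q^31  k|31↦f(k): 31:961 1:1  a_31=962
d|32:{1,2,4,8,16,32}  Σf=1+4+16+64+256+1024=1365
q^33  k|33↦f(k): 1:1 3:9 11:121 33:1089  a_33=1220
n=34: 34·1 17·2 2·17 1·34  f→[1156+289+4+1]=1450
q^35  k|35↦f(k): 1:1 5:25 7:49 35:1225  a_35=1300

842, 1300, 962, 1365, 1220, 1450, 1300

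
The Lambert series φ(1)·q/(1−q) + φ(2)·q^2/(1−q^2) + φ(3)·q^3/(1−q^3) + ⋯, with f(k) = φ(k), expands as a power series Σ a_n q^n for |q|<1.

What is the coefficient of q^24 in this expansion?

q^24  k|24↦φ(k): 1:1 2:1 3:2 4:2 6:2 8:4 12:4 24:8  a_24=24

a_24 = 24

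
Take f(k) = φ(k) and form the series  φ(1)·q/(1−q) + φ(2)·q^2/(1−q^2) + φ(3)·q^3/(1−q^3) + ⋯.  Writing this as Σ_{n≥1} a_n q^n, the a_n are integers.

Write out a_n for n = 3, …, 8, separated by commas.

n=3: 3·1 1·3  φ→[2+1]=3
[q^4] φ(1)=1,φ(2)=1,φ(4)=2 ⇒ 4
q^5  k|5↦φ(k): 5:4 1:1  a_5=5
d|6:{1,2,3,6}  Σφ=1+1+2+2=6
n=7: 1·7 7·1  φ→[1+6]=7
n=8: 8·1 4·2 2·4 1·8  φ→[4+2+1+1]=8

3, 4, 5, 6, 7, 8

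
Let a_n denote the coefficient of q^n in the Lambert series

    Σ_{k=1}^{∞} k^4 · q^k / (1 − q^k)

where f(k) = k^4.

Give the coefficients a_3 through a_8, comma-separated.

d|3:{1,3}  Σf=1+81=82
q^4  k|4↦f(k): 1:1 2:16 4:256  a_4=273
d|5:{1,5}  Σf=1+625=626
d|6:{6,3,2,1}  Σf=1296+81+16+1=1394
q^7  k|7↦f(k): 7:2401 1:1  a_7=2402
n=8: 1·8 2·4 4·2 8·1  f→[1+16+256+4096]=4369

82, 273, 626, 1394, 2402, 4369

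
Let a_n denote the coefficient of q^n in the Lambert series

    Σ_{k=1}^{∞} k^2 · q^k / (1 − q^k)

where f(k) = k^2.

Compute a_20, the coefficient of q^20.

[q^20] f(1)=1,f(2)=4,f(4)=16,f(5)=25,f(10)=100,f(20)=400 ⇒ 546

a_20 = 546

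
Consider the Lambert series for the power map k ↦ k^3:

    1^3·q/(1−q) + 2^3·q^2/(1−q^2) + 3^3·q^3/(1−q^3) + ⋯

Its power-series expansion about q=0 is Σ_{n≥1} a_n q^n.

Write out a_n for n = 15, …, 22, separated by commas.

n=15: 1·15 3·5 5·3 15·1  f→[1+27+125+3375]=3528
d|16:{1,2,4,8,16}  Σf=1+8+64+512+4096=4681
d|17:{17,1}  Σf=4913+1=4914
n=18: 1·18 2·9 3·6 6·3 9·2 18·1  f→[1+8+27+216+729+5832]=6813
d|19:{1,19}  Σf=1+6859=6860
n=20: 1·20 2·10 4·5 5·4 10·2 20·1  f→[1+8+64+125+1000+8000]=9198
q^21  k|21↦f(k): 21:9261 7:343 3:27 1:1  a_21=9632
n=22: 1·22 2·11 11·2 22·1  f→[1+8+1331+10648]=11988

3528, 4681, 4914, 6813, 6860, 9198, 9632, 11988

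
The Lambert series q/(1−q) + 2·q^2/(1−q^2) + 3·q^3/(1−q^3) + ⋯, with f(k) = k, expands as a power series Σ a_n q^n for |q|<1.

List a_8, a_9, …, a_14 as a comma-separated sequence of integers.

[q^8] f(1)=1,f(2)=2,f(4)=4,f(8)=8 ⇒ 15
n=9: 1·9 3·3 9·1  f→[1+3+9]=13
n=10: 10·1 5·2 2·5 1·10  f→[10+5+2+1]=18
n=11: 1·11 11·1  f→[1+11]=12
d|12:{12,6,4,3,2,1}  Σf=12+6+4+3+2+1=28
d|13:{1,13}  Σf=1+13=14
q^14  k|14↦f(k): 1:1 2:2 7:7 14:14  a_14=24

15, 13, 18, 12, 28, 14, 24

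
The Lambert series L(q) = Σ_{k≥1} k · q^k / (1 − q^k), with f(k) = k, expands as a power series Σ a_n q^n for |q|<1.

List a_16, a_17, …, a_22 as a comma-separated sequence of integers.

[q^16] f(1)=1,f(2)=2,f(4)=4,f(8)=8,f(16)=16 ⇒ 31
d|17:{17,1}  Σf=17+1=18
n=18: 1·18 2·9 3·6 6·3 9·2 18·1  f→[1+2+3+6+9+18]=39
d|19:{19,1}  Σf=19+1=20
d|20:{1,2,4,5,10,20}  Σf=1+2+4+5+10+20=42
d|21:{21,7,3,1}  Σf=21+7+3+1=32
[q^22] f(22)=22,f(11)=11,f(2)=2,f(1)=1 ⇒ 36

31, 18, 39, 20, 42, 32, 36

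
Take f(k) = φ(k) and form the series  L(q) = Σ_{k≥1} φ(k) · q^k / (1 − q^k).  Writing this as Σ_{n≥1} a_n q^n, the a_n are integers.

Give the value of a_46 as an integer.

[q^46] φ(1)=1,φ(2)=1,φ(23)=22,φ(46)=22 ⇒ 46

a_46 = 46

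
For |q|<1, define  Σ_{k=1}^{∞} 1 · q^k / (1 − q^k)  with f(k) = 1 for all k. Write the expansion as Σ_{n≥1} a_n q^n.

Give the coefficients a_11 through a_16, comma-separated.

2, 6, 2, 4, 4, 5

[q^11] f(11)=1,f(1)=1 ⇒ 2
d|12:{1,2,3,4,6,12}  Σf=1+1+1+1+1+1=6
q^13  k|13↦f(k): 1:1 13:1  a_13=2
d|14:{14,7,2,1}  Σf=1+1+1+1=4
n=15: 15·1 5·3 3·5 1·15  f→[1+1+1+1]=4
d|16:{16,8,4,2,1}  Σf=1+1+1+1+1=5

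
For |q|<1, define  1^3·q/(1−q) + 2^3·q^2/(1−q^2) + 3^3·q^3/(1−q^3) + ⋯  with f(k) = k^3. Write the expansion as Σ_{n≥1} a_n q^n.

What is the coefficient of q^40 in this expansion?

a_40 = 73710

d|40:{40,20,10,8,5,4,2,1}  Σf=64000+8000+1000+512+125+64+8+1=73710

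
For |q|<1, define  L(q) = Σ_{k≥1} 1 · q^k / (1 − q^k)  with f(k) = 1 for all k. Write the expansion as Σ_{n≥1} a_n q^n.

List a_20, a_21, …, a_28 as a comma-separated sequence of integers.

6, 4, 4, 2, 8, 3, 4, 4, 6

q^20  k|20↦f(k): 20:1 10:1 5:1 4:1 2:1 1:1  a_20=6
[q^21] f(1)=1,f(3)=1,f(7)=1,f(21)=1 ⇒ 4
n=22: 22·1 11·2 2·11 1·22  f→[1+1+1+1]=4
[q^23] f(23)=1,f(1)=1 ⇒ 2
[q^24] f(24)=1,f(12)=1,f(8)=1,f(6)=1,f(4)=1,f(3)=1,f(2)=1,f(1)=1 ⇒ 8
[q^25] f(1)=1,f(5)=1,f(25)=1 ⇒ 3
d|26:{1,2,13,26}  Σf=1+1+1+1=4
[q^27] f(1)=1,f(3)=1,f(9)=1,f(27)=1 ⇒ 4
q^28  k|28↦f(k): 28:1 14:1 7:1 4:1 2:1 1:1  a_28=6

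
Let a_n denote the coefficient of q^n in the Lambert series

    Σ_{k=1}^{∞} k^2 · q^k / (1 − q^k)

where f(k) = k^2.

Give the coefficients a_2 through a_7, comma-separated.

[q^2] f(1)=1,f(2)=4 ⇒ 5
q^3  k|3↦f(k): 3:9 1:1  a_3=10
q^4  k|4↦f(k): 1:1 2:4 4:16  a_4=21
q^5  k|5↦f(k): 5:25 1:1  a_5=26
[q^6] f(6)=36,f(3)=9,f(2)=4,f(1)=1 ⇒ 50
q^7  k|7↦f(k): 7:49 1:1  a_7=50

5, 10, 21, 26, 50, 50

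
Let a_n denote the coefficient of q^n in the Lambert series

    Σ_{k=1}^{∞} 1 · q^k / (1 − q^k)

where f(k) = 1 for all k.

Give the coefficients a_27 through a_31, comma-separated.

q^27  k|27↦f(k): 27:1 9:1 3:1 1:1  a_27=4
[q^28] f(1)=1,f(2)=1,f(4)=1,f(7)=1,f(14)=1,f(28)=1 ⇒ 6
n=29: 29·1 1·29  f→[1+1]=2
[q^30] f(1)=1,f(2)=1,f(3)=1,f(5)=1,f(6)=1,f(10)=1,f(15)=1,f(30)=1 ⇒ 8
d|31:{31,1}  Σf=1+1=2

4, 6, 2, 8, 2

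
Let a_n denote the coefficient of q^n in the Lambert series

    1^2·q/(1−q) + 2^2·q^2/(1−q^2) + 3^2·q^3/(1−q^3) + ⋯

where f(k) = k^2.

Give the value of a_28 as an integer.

d|28:{1,2,4,7,14,28}  Σf=1+4+16+49+196+784=1050

a_28 = 1050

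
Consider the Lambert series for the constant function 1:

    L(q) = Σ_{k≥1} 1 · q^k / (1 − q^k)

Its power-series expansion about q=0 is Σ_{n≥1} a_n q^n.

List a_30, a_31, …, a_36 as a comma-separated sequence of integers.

8, 2, 6, 4, 4, 4, 9

d|30:{30,15,10,6,5,3,2,1}  Σf=1+1+1+1+1+1+1+1=8
[q^31] f(1)=1,f(31)=1 ⇒ 2
[q^32] f(32)=1,f(16)=1,f(8)=1,f(4)=1,f(2)=1,f(1)=1 ⇒ 6
q^33  k|33↦f(k): 33:1 11:1 3:1 1:1  a_33=4
n=34: 1·34 2·17 17·2 34·1  f→[1+1+1+1]=4
n=35: 35·1 7·5 5·7 1·35  f→[1+1+1+1]=4
d|36:{1,2,3,4,6,9,12,18,36}  Σf=1+1+1+1+1+1+1+1+1=9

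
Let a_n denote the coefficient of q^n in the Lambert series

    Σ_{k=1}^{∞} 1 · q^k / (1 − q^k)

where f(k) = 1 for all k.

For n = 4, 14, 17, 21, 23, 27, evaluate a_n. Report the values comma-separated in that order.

3, 4, 2, 4, 2, 4

q^4  k|4↦f(k): 4:1 2:1 1:1  a_4=3
[q^14] f(1)=1,f(2)=1,f(7)=1,f(14)=1 ⇒ 4
[q^17] f(1)=1,f(17)=1 ⇒ 2
[q^21] f(21)=1,f(7)=1,f(3)=1,f(1)=1 ⇒ 4
[q^23] f(1)=1,f(23)=1 ⇒ 2
[q^27] f(27)=1,f(9)=1,f(3)=1,f(1)=1 ⇒ 4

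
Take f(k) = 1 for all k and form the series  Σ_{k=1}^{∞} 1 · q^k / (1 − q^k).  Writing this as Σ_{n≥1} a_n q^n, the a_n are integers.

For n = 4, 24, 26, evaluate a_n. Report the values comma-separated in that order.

3, 8, 4

[q^4] f(1)=1,f(2)=1,f(4)=1 ⇒ 3
[q^24] f(24)=1,f(12)=1,f(8)=1,f(6)=1,f(4)=1,f(3)=1,f(2)=1,f(1)=1 ⇒ 8
[q^26] f(26)=1,f(13)=1,f(2)=1,f(1)=1 ⇒ 4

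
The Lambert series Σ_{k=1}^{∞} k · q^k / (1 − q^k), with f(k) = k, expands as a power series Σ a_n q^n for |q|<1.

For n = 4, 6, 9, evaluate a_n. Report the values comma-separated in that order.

7, 12, 13

q^4  k|4↦f(k): 4:4 2:2 1:1  a_4=7
n=6: 6·1 3·2 2·3 1·6  f→[6+3+2+1]=12
q^9  k|9↦f(k): 1:1 3:3 9:9  a_9=13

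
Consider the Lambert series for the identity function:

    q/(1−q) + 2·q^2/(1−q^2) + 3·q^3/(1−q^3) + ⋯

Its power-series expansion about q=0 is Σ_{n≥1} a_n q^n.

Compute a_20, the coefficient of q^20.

q^20  k|20↦f(k): 1:1 2:2 4:4 5:5 10:10 20:20  a_20=42

a_20 = 42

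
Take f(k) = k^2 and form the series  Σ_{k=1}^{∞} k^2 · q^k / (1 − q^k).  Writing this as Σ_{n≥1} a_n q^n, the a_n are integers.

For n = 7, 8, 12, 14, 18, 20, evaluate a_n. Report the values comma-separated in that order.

50, 85, 210, 250, 455, 546

q^7  k|7↦f(k): 1:1 7:49  a_7=50
[q^8] f(8)=64,f(4)=16,f(2)=4,f(1)=1 ⇒ 85
q^12  k|12↦f(k): 1:1 2:4 3:9 4:16 6:36 12:144  a_12=210
q^14  k|14↦f(k): 14:196 7:49 2:4 1:1  a_14=250
q^18  k|18↦f(k): 1:1 2:4 3:9 6:36 9:81 18:324  a_18=455
d|20:{20,10,5,4,2,1}  Σf=400+100+25+16+4+1=546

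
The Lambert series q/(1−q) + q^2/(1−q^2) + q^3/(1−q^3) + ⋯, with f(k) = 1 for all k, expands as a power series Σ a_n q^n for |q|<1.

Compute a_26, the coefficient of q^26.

a_26 = 4

[q^26] f(1)=1,f(2)=1,f(13)=1,f(26)=1 ⇒ 4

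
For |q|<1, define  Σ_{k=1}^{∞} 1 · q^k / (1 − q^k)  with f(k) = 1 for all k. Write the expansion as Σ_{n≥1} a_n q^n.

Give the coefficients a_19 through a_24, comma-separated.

[q^19] f(19)=1,f(1)=1 ⇒ 2
d|20:{20,10,5,4,2,1}  Σf=1+1+1+1+1+1=6
q^21  k|21↦f(k): 21:1 7:1 3:1 1:1  a_21=4
n=22: 22·1 11·2 2·11 1·22  f→[1+1+1+1]=4
q^23  k|23↦f(k): 1:1 23:1  a_23=2
d|24:{1,2,3,4,6,8,12,24}  Σf=1+1+1+1+1+1+1+1=8

2, 6, 4, 4, 2, 8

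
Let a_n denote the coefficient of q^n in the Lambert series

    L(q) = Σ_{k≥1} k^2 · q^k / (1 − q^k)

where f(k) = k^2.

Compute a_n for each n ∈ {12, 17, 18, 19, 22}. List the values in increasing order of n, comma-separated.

[q^12] f(1)=1,f(2)=4,f(3)=9,f(4)=16,f(6)=36,f(12)=144 ⇒ 210
q^17  k|17↦f(k): 1:1 17:289  a_17=290
[q^18] f(18)=324,f(9)=81,f(6)=36,f(3)=9,f(2)=4,f(1)=1 ⇒ 455
d|19:{1,19}  Σf=1+361=362
n=22: 1·22 2·11 11·2 22·1  f→[1+4+121+484]=610

210, 290, 455, 362, 610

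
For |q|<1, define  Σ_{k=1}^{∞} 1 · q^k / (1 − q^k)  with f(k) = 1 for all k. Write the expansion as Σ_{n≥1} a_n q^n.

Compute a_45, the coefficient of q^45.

n=45: 45·1 15·3 9·5 5·9 3·15 1·45  f→[1+1+1+1+1+1]=6

a_45 = 6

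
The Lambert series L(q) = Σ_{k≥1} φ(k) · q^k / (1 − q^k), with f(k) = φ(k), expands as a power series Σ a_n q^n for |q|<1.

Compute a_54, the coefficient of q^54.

q^54  k|54↦φ(k): 1:1 2:1 3:2 6:2 9:6 18:6 27:18 54:18  a_54=54

a_54 = 54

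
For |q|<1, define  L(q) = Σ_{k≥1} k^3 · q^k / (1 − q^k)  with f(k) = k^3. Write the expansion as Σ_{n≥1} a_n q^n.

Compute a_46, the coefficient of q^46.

d|46:{1,2,23,46}  Σf=1+8+12167+97336=109512

a_46 = 109512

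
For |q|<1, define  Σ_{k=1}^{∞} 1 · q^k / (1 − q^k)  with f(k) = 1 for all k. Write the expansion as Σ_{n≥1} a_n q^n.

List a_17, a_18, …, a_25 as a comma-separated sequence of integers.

q^17  k|17↦f(k): 1:1 17:1  a_17=2
q^18  k|18↦f(k): 1:1 2:1 3:1 6:1 9:1 18:1  a_18=6
n=19: 1·19 19·1  f→[1+1]=2
n=20: 20·1 10·2 5·4 4·5 2·10 1·20  f→[1+1+1+1+1+1]=6
[q^21] f(21)=1,f(7)=1,f(3)=1,f(1)=1 ⇒ 4
q^22  k|22↦f(k): 22:1 11:1 2:1 1:1  a_22=4
q^23  k|23↦f(k): 23:1 1:1  a_23=2
n=24: 24·1 12·2 8·3 6·4 4·6 3·8 2·12 1·24  f→[1+1+1+1+1+1+1+1]=8
q^25  k|25↦f(k): 1:1 5:1 25:1  a_25=3

2, 6, 2, 6, 4, 4, 2, 8, 3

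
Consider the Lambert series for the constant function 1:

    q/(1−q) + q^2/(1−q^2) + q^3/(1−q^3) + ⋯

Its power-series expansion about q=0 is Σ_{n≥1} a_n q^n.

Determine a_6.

q^6  k|6↦f(k): 1:1 2:1 3:1 6:1  a_6=4

a_6 = 4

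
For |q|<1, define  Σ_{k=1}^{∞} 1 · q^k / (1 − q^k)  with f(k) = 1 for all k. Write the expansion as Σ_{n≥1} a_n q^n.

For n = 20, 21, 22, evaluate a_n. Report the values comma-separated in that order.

6, 4, 4

d|20:{1,2,4,5,10,20}  Σf=1+1+1+1+1+1=6
[q^21] f(1)=1,f(3)=1,f(7)=1,f(21)=1 ⇒ 4
q^22  k|22↦f(k): 22:1 11:1 2:1 1:1  a_22=4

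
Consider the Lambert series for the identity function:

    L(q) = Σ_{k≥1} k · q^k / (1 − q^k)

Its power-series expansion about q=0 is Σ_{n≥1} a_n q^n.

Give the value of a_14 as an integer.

q^14  k|14↦f(k): 1:1 2:2 7:7 14:14  a_14=24

a_14 = 24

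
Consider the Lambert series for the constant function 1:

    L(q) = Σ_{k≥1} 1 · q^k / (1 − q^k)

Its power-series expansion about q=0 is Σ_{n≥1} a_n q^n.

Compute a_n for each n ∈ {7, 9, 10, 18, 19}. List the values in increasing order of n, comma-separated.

2, 3, 4, 6, 2

d|7:{1,7}  Σf=1+1=2
n=9: 9·1 3·3 1·9  f→[1+1+1]=3
[q^10] f(10)=1,f(5)=1,f(2)=1,f(1)=1 ⇒ 4
q^18  k|18↦f(k): 1:1 2:1 3:1 6:1 9:1 18:1  a_18=6
q^19  k|19↦f(k): 1:1 19:1  a_19=2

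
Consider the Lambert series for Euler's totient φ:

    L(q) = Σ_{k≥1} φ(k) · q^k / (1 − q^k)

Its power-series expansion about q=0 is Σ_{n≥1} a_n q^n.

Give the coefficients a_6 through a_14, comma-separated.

q^6  k|6↦φ(k): 6:2 3:2 2:1 1:1  a_6=6
n=7: 1·7 7·1  φ→[1+6]=7
n=8: 8·1 4·2 2·4 1·8  φ→[4+2+1+1]=8
d|9:{1,3,9}  Σφ=1+2+6=9
[q^10] φ(10)=4,φ(5)=4,φ(2)=1,φ(1)=1 ⇒ 10
q^11  k|11↦φ(k): 1:1 11:10  a_11=11
n=12: 1·12 2·6 3·4 4·3 6·2 12·1  φ→[1+1+2+2+2+4]=12
d|13:{1,13}  Σφ=1+12=13
[q^14] φ(14)=6,φ(7)=6,φ(2)=1,φ(1)=1 ⇒ 14

6, 7, 8, 9, 10, 11, 12, 13, 14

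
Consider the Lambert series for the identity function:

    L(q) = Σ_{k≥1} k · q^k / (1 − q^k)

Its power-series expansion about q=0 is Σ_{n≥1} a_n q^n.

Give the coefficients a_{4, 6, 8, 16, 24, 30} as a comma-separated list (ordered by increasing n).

d|4:{4,2,1}  Σf=4+2+1=7
d|6:{6,3,2,1}  Σf=6+3+2+1=12
n=8: 1·8 2·4 4·2 8·1  f→[1+2+4+8]=15
d|16:{1,2,4,8,16}  Σf=1+2+4+8+16=31
[q^24] f(1)=1,f(2)=2,f(3)=3,f(4)=4,f(6)=6,f(8)=8,f(12)=12,f(24)=24 ⇒ 60
[q^30] f(30)=30,f(15)=15,f(10)=10,f(6)=6,f(5)=5,f(3)=3,f(2)=2,f(1)=1 ⇒ 72

7, 12, 15, 31, 60, 72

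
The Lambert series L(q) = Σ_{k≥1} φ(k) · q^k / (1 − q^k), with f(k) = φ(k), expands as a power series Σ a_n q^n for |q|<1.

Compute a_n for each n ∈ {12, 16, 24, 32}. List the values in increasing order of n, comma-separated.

n=12: 12·1 6·2 4·3 3·4 2·6 1·12  φ→[4+2+2+2+1+1]=12
q^16  k|16↦φ(k): 16:8 8:4 4:2 2:1 1:1  a_16=16
[q^24] φ(1)=1,φ(2)=1,φ(3)=2,φ(4)=2,φ(6)=2,φ(8)=4,φ(12)=4,φ(24)=8 ⇒ 24
q^32  k|32↦φ(k): 1:1 2:1 4:2 8:4 16:8 32:16  a_32=32

12, 16, 24, 32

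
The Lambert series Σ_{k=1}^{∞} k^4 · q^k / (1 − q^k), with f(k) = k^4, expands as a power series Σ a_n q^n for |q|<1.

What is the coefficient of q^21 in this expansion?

q^21  k|21↦f(k): 1:1 3:81 7:2401 21:194481  a_21=196964

a_21 = 196964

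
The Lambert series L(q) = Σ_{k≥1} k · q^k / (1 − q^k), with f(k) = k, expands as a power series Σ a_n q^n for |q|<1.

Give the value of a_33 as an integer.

a_33 = 48

q^33  k|33↦f(k): 1:1 3:3 11:11 33:33  a_33=48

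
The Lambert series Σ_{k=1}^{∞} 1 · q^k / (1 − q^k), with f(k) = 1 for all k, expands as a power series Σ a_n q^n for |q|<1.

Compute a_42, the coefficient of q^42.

n=42: 1·42 2·21 3·14 6·7 7·6 14·3 21·2 42·1  f→[1+1+1+1+1+1+1+1]=8

a_42 = 8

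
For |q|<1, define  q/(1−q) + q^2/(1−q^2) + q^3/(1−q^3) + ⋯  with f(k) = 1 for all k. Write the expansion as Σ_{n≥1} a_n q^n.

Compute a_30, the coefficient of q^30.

d|30:{1,2,3,5,6,10,15,30}  Σf=1+1+1+1+1+1+1+1=8

a_30 = 8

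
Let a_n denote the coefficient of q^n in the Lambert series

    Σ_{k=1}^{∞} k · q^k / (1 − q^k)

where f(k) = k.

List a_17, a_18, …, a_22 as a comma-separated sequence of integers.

18, 39, 20, 42, 32, 36

n=17: 1·17 17·1  f→[1+17]=18
d|18:{18,9,6,3,2,1}  Σf=18+9+6+3+2+1=39
n=19: 19·1 1·19  f→[19+1]=20
d|20:{20,10,5,4,2,1}  Σf=20+10+5+4+2+1=42
n=21: 21·1 7·3 3·7 1·21  f→[21+7+3+1]=32
d|22:{1,2,11,22}  Σf=1+2+11+22=36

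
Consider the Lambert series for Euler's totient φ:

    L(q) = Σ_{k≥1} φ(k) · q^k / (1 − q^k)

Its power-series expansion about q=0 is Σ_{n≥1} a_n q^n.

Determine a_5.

[q^5] φ(5)=4,φ(1)=1 ⇒ 5

a_5 = 5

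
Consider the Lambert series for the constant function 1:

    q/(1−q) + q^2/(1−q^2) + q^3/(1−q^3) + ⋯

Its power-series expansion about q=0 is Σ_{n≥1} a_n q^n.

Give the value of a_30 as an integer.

d|30:{1,2,3,5,6,10,15,30}  Σf=1+1+1+1+1+1+1+1=8

a_30 = 8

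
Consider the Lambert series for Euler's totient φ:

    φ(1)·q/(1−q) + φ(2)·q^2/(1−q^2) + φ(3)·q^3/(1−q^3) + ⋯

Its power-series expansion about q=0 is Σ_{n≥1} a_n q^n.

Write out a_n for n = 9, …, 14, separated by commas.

d|9:{9,3,1}  Σφ=6+2+1=9
q^10  k|10↦φ(k): 10:4 5:4 2:1 1:1  a_10=10
n=11: 11·1 1·11  φ→[10+1]=11
[q^12] φ(1)=1,φ(2)=1,φ(3)=2,φ(4)=2,φ(6)=2,φ(12)=4 ⇒ 12
n=13: 13·1 1·13  φ→[12+1]=13
[q^14] φ(1)=1,φ(2)=1,φ(7)=6,φ(14)=6 ⇒ 14

9, 10, 11, 12, 13, 14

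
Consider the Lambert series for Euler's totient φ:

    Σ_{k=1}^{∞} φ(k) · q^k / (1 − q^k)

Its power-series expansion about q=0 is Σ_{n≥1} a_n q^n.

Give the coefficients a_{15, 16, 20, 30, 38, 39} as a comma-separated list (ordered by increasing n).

q^15  k|15↦φ(k): 1:1 3:2 5:4 15:8  a_15=15
d|16:{16,8,4,2,1}  Σφ=8+4+2+1+1=16
[q^20] φ(20)=8,φ(10)=4,φ(5)=4,φ(4)=2,φ(2)=1,φ(1)=1 ⇒ 20
d|30:{1,2,3,5,6,10,15,30}  Σφ=1+1+2+4+2+4+8+8=30
[q^38] φ(38)=18,φ(19)=18,φ(2)=1,φ(1)=1 ⇒ 38
n=39: 1·39 3·13 13·3 39·1  φ→[1+2+12+24]=39

15, 16, 20, 30, 38, 39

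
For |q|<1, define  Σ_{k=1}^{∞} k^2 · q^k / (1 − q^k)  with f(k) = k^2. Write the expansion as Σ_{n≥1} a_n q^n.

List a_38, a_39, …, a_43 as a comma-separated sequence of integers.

[q^38] f(1)=1,f(2)=4,f(19)=361,f(38)=1444 ⇒ 1810
q^39  k|39↦f(k): 1:1 3:9 13:169 39:1521  a_39=1700
n=40: 40·1 20·2 10·4 8·5 5·8 4·10 2·20 1·40  f→[1600+400+100+64+25+16+4+1]=2210
d|41:{1,41}  Σf=1+1681=1682
n=42: 42·1 21·2 14·3 7·6 6·7 3·14 2·21 1·42  f→[1764+441+196+49+36+9+4+1]=2500
q^43  k|43↦f(k): 43:1849 1:1  a_43=1850

1810, 1700, 2210, 1682, 2500, 1850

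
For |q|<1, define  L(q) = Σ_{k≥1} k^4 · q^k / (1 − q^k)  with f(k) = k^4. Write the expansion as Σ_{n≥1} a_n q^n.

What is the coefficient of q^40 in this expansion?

a_40 = 2734994

d|40:{1,2,4,5,8,10,20,40}  Σf=1+16+256+625+4096+10000+160000+2560000=2734994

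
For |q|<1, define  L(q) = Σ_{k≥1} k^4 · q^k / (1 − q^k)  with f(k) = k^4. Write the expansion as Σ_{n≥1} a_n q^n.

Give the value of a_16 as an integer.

a_16 = 69905

[q^16] f(16)=65536,f(8)=4096,f(4)=256,f(2)=16,f(1)=1 ⇒ 69905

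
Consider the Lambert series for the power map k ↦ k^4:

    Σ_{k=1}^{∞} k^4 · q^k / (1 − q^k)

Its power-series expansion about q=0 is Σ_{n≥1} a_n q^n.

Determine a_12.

q^12  k|12↦f(k): 12:20736 6:1296 4:256 3:81 2:16 1:1  a_12=22386

a_12 = 22386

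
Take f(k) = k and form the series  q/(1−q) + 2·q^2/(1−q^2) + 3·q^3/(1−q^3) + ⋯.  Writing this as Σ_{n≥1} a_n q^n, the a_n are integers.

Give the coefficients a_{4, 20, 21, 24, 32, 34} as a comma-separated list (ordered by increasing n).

q^4  k|4↦f(k): 4:4 2:2 1:1  a_4=7
n=20: 1·20 2·10 4·5 5·4 10·2 20·1  f→[1+2+4+5+10+20]=42
q^21  k|21↦f(k): 21:21 7:7 3:3 1:1  a_21=32
q^24  k|24↦f(k): 1:1 2:2 3:3 4:4 6:6 8:8 12:12 24:24  a_24=60
d|32:{1,2,4,8,16,32}  Σf=1+2+4+8+16+32=63
q^34  k|34↦f(k): 1:1 2:2 17:17 34:34  a_34=54

7, 42, 32, 60, 63, 54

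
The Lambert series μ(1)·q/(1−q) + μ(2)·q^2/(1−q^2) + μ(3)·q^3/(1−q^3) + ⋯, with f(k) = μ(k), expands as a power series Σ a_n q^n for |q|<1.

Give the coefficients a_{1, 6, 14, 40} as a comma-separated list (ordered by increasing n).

1, 0, 0, 0

n=1: 1·1  μ→[1]=1
[q^6] μ(6)=1,μ(3)=-1,μ(2)=-1,μ(1)=1 ⇒ 0
n=14: 14·1 7·2 2·7 1·14  μ→[1+(-1)+(-1)+1]=0
n=40: 1·40 2·20 4·10 5·8 8·5 10·4 20·2 40·1  μ→[1+(-1)+0+(-1)+0+1+0+0]=0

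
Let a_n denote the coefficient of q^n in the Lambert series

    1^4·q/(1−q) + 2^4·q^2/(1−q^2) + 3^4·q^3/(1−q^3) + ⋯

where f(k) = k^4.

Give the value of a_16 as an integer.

a_16 = 69905

n=16: 1·16 2·8 4·4 8·2 16·1  f→[1+16+256+4096+65536]=69905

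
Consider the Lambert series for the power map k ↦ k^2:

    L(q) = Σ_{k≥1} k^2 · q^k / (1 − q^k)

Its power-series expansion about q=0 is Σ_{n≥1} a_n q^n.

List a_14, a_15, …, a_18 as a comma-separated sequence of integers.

250, 260, 341, 290, 455

q^14  k|14↦f(k): 14:196 7:49 2:4 1:1  a_14=250
d|15:{15,5,3,1}  Σf=225+25+9+1=260
q^16  k|16↦f(k): 1:1 2:4 4:16 8:64 16:256  a_16=341
d|17:{1,17}  Σf=1+289=290
q^18  k|18↦f(k): 1:1 2:4 3:9 6:36 9:81 18:324  a_18=455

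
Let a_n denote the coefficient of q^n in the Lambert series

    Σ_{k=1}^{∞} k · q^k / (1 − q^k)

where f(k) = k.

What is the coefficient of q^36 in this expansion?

q^36  k|36↦f(k): 1:1 2:2 3:3 4:4 6:6 9:9 12:12 18:18 36:36  a_36=91

a_36 = 91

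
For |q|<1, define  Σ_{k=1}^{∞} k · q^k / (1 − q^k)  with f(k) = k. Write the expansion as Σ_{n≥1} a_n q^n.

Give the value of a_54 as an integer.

a_54 = 120

d|54:{1,2,3,6,9,18,27,54}  Σf=1+2+3+6+9+18+27+54=120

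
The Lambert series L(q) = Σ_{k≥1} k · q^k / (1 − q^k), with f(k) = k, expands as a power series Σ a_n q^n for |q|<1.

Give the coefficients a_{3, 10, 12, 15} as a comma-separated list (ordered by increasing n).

4, 18, 28, 24

q^3  k|3↦f(k): 1:1 3:3  a_3=4
[q^10] f(1)=1,f(2)=2,f(5)=5,f(10)=10 ⇒ 18
[q^12] f(1)=1,f(2)=2,f(3)=3,f(4)=4,f(6)=6,f(12)=12 ⇒ 28
[q^15] f(15)=15,f(5)=5,f(3)=3,f(1)=1 ⇒ 24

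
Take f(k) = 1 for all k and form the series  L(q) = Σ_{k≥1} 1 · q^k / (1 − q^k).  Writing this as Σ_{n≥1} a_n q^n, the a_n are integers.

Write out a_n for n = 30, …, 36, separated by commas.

d|30:{1,2,3,5,6,10,15,30}  Σf=1+1+1+1+1+1+1+1=8
q^31  k|31↦f(k): 31:1 1:1  a_31=2
[q^32] f(1)=1,f(2)=1,f(4)=1,f(8)=1,f(16)=1,f(32)=1 ⇒ 6
d|33:{33,11,3,1}  Σf=1+1+1+1=4
d|34:{34,17,2,1}  Σf=1+1+1+1=4
[q^35] f(1)=1,f(5)=1,f(7)=1,f(35)=1 ⇒ 4
[q^36] f(36)=1,f(18)=1,f(12)=1,f(9)=1,f(6)=1,f(4)=1,f(3)=1,f(2)=1,f(1)=1 ⇒ 9

8, 2, 6, 4, 4, 4, 9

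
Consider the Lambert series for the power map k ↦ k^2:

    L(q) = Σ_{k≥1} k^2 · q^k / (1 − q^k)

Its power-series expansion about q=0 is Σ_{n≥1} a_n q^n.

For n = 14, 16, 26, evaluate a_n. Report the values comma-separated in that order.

q^14  k|14↦f(k): 1:1 2:4 7:49 14:196  a_14=250
d|16:{1,2,4,8,16}  Σf=1+4+16+64+256=341
d|26:{1,2,13,26}  Σf=1+4+169+676=850

250, 341, 850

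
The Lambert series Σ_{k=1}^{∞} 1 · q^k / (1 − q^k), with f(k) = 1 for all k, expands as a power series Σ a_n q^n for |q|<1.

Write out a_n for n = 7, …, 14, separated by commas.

d|7:{1,7}  Σf=1+1=2
d|8:{1,2,4,8}  Σf=1+1+1+1=4
q^9  k|9↦f(k): 9:1 3:1 1:1  a_9=3
q^10  k|10↦f(k): 10:1 5:1 2:1 1:1  a_10=4
q^11  k|11↦f(k): 11:1 1:1  a_11=2
q^12  k|12↦f(k): 12:1 6:1 4:1 3:1 2:1 1:1  a_12=6
n=13: 13·1 1·13  f→[1+1]=2
n=14: 14·1 7·2 2·7 1·14  f→[1+1+1+1]=4

2, 4, 3, 4, 2, 6, 2, 4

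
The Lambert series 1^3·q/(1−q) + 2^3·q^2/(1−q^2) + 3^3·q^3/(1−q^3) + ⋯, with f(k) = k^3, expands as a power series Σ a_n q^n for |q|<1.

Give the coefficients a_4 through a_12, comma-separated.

n=4: 1·4 2·2 4·1  f→[1+8+64]=73
q^5  k|5↦f(k): 1:1 5:125  a_5=126
q^6  k|6↦f(k): 1:1 2:8 3:27 6:216  a_6=252
n=7: 7·1 1·7  f→[343+1]=344
[q^8] f(8)=512,f(4)=64,f(2)=8,f(1)=1 ⇒ 585
[q^9] f(1)=1,f(3)=27,f(9)=729 ⇒ 757
[q^10] f(1)=1,f(2)=8,f(5)=125,f(10)=1000 ⇒ 1134
d|11:{1,11}  Σf=1+1331=1332
q^12  k|12↦f(k): 1:1 2:8 3:27 4:64 6:216 12:1728  a_12=2044

73, 126, 252, 344, 585, 757, 1134, 1332, 2044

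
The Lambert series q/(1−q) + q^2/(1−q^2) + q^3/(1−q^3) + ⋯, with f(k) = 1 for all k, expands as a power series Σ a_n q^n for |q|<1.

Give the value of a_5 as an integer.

[q^5] f(1)=1,f(5)=1 ⇒ 2

a_5 = 2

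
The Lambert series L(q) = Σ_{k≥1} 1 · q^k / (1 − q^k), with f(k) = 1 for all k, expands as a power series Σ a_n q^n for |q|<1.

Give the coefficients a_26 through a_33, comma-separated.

4, 4, 6, 2, 8, 2, 6, 4

[q^26] f(26)=1,f(13)=1,f(2)=1,f(1)=1 ⇒ 4
d|27:{1,3,9,27}  Σf=1+1+1+1=4
d|28:{28,14,7,4,2,1}  Σf=1+1+1+1+1+1=6
n=29: 1·29 29·1  f→[1+1]=2
d|30:{30,15,10,6,5,3,2,1}  Σf=1+1+1+1+1+1+1+1=8
d|31:{31,1}  Σf=1+1=2
n=32: 32·1 16·2 8·4 4·8 2·16 1·32  f→[1+1+1+1+1+1]=6
q^33  k|33↦f(k): 33:1 11:1 3:1 1:1  a_33=4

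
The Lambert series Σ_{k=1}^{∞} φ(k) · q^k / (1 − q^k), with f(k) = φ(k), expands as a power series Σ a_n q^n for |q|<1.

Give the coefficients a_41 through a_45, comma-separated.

n=41: 41·1 1·41  φ→[40+1]=41
n=42: 42·1 21·2 14·3 7·6 6·7 3·14 2·21 1·42  φ→[12+12+6+6+2+2+1+1]=42
d|43:{1,43}  Σφ=1+42=43
q^44  k|44↦φ(k): 1:1 2:1 4:2 11:10 22:10 44:20  a_44=44
d|45:{45,15,9,5,3,1}  Σφ=24+8+6+4+2+1=45

41, 42, 43, 44, 45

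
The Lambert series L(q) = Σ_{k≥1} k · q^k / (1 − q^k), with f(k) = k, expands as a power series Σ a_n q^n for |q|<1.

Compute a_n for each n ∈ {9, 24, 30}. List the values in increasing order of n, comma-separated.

d|9:{1,3,9}  Σf=1+3+9=13
d|24:{1,2,3,4,6,8,12,24}  Σf=1+2+3+4+6+8+12+24=60
[q^30] f(30)=30,f(15)=15,f(10)=10,f(6)=6,f(5)=5,f(3)=3,f(2)=2,f(1)=1 ⇒ 72

13, 60, 72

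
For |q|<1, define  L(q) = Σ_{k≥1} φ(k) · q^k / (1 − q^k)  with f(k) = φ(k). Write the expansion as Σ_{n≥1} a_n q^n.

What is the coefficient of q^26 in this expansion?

q^26  k|26↦φ(k): 1:1 2:1 13:12 26:12  a_26=26

a_26 = 26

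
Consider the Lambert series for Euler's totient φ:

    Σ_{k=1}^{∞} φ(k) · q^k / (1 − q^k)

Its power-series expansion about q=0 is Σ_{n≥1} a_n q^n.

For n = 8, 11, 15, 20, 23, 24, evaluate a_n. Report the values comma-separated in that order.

d|8:{8,4,2,1}  Σφ=4+2+1+1=8
[q^11] φ(11)=10,φ(1)=1 ⇒ 11
d|15:{15,5,3,1}  Σφ=8+4+2+1=15
[q^20] φ(20)=8,φ(10)=4,φ(5)=4,φ(4)=2,φ(2)=1,φ(1)=1 ⇒ 20
[q^23] φ(23)=22,φ(1)=1 ⇒ 23
d|24:{1,2,3,4,6,8,12,24}  Σφ=1+1+2+2+2+4+4+8=24

8, 11, 15, 20, 23, 24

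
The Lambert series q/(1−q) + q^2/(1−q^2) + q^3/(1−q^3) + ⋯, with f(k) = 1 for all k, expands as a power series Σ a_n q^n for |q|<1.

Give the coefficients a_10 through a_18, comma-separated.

4, 2, 6, 2, 4, 4, 5, 2, 6

[q^10] f(1)=1,f(2)=1,f(5)=1,f(10)=1 ⇒ 4
d|11:{1,11}  Σf=1+1=2
[q^12] f(1)=1,f(2)=1,f(3)=1,f(4)=1,f(6)=1,f(12)=1 ⇒ 6
n=13: 1·13 13·1  f→[1+1]=2
d|14:{14,7,2,1}  Σf=1+1+1+1=4
q^15  k|15↦f(k): 1:1 3:1 5:1 15:1  a_15=4
[q^16] f(1)=1,f(2)=1,f(4)=1,f(8)=1,f(16)=1 ⇒ 5
q^17  k|17↦f(k): 1:1 17:1  a_17=2
q^18  k|18↦f(k): 18:1 9:1 6:1 3:1 2:1 1:1  a_18=6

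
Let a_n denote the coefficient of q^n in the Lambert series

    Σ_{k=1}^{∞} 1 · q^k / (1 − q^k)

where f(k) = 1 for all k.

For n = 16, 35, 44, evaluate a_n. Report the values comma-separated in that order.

q^16  k|16↦f(k): 16:1 8:1 4:1 2:1 1:1  a_16=5
d|35:{35,7,5,1}  Σf=1+1+1+1=4
q^44  k|44↦f(k): 1:1 2:1 4:1 11:1 22:1 44:1  a_44=6

5, 4, 6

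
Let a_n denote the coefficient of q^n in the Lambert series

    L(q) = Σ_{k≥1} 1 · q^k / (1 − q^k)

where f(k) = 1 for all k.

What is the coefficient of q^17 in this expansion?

a_17 = 2

[q^17] f(1)=1,f(17)=1 ⇒ 2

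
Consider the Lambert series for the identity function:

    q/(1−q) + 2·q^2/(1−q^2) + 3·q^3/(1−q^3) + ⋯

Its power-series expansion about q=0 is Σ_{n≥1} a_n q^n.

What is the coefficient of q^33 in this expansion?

a_33 = 48

[q^33] f(33)=33,f(11)=11,f(3)=3,f(1)=1 ⇒ 48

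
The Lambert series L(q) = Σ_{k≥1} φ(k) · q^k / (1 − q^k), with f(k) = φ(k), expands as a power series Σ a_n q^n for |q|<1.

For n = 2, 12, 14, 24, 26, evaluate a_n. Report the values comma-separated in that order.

n=2: 2·1 1·2  φ→[1+1]=2
[q^12] φ(1)=1,φ(2)=1,φ(3)=2,φ(4)=2,φ(6)=2,φ(12)=4 ⇒ 12
[q^14] φ(1)=1,φ(2)=1,φ(7)=6,φ(14)=6 ⇒ 14
[q^24] φ(24)=8,φ(12)=4,φ(8)=4,φ(6)=2,φ(4)=2,φ(3)=2,φ(2)=1,φ(1)=1 ⇒ 24
n=26: 1·26 2·13 13·2 26·1  φ→[1+1+12+12]=26

2, 12, 14, 24, 26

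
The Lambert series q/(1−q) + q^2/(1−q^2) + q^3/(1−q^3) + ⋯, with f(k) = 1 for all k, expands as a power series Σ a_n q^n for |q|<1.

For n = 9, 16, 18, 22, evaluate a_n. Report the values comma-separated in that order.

n=9: 9·1 3·3 1·9  f→[1+1+1]=3
q^16  k|16↦f(k): 1:1 2:1 4:1 8:1 16:1  a_16=5
q^18  k|18↦f(k): 1:1 2:1 3:1 6:1 9:1 18:1  a_18=6
[q^22] f(22)=1,f(11)=1,f(2)=1,f(1)=1 ⇒ 4

3, 5, 6, 4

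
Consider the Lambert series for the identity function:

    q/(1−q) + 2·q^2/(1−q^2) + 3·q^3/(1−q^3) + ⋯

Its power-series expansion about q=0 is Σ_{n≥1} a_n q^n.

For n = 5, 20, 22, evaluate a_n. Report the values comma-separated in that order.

6, 42, 36

q^5  k|5↦f(k): 5:5 1:1  a_5=6
d|20:{20,10,5,4,2,1}  Σf=20+10+5+4+2+1=42
[q^22] f(1)=1,f(2)=2,f(11)=11,f(22)=22 ⇒ 36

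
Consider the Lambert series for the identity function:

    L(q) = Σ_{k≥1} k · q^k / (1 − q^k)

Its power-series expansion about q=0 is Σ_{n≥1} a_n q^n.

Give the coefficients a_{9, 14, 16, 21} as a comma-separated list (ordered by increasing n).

[q^9] f(1)=1,f(3)=3,f(9)=9 ⇒ 13
[q^14] f(1)=1,f(2)=2,f(7)=7,f(14)=14 ⇒ 24
q^16  k|16↦f(k): 1:1 2:2 4:4 8:8 16:16  a_16=31
n=21: 21·1 7·3 3·7 1·21  f→[21+7+3+1]=32

13, 24, 31, 32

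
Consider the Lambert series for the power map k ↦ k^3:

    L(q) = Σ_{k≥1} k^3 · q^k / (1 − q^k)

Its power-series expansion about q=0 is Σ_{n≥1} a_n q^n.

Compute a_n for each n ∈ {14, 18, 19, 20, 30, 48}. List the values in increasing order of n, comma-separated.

d|14:{14,7,2,1}  Σf=2744+343+8+1=3096
d|18:{1,2,3,6,9,18}  Σf=1+8+27+216+729+5832=6813
[q^19] f(1)=1,f(19)=6859 ⇒ 6860
d|20:{20,10,5,4,2,1}  Σf=8000+1000+125+64+8+1=9198
[q^30] f(1)=1,f(2)=8,f(3)=27,f(5)=125,f(6)=216,f(10)=1000,f(15)=3375,f(30)=27000 ⇒ 31752
[q^48] f(1)=1,f(2)=8,f(3)=27,f(4)=64,f(6)=216,f(8)=512,f(12)=1728,f(16)=4096,f(24)=13824,f(48)=110592 ⇒ 131068

3096, 6813, 6860, 9198, 31752, 131068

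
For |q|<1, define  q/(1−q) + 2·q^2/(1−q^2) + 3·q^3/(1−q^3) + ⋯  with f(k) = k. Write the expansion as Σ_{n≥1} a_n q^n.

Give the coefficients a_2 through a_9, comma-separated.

3, 4, 7, 6, 12, 8, 15, 13

n=2: 1·2 2·1  f→[1+2]=3
d|3:{3,1}  Σf=3+1=4
q^4  k|4↦f(k): 1:1 2:2 4:4  a_4=7
[q^5] f(1)=1,f(5)=5 ⇒ 6
[q^6] f(1)=1,f(2)=2,f(3)=3,f(6)=6 ⇒ 12
[q^7] f(7)=7,f(1)=1 ⇒ 8
n=8: 8·1 4·2 2·4 1·8  f→[8+4+2+1]=15
d|9:{9,3,1}  Σf=9+3+1=13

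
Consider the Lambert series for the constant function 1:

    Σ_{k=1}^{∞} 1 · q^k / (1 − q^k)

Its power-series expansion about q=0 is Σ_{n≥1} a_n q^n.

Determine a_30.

a_30 = 8

n=30: 30·1 15·2 10·3 6·5 5·6 3·10 2·15 1·30  f→[1+1+1+1+1+1+1+1]=8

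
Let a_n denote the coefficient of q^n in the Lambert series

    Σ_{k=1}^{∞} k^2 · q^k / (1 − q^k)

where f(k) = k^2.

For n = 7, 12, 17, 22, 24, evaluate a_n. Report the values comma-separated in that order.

50, 210, 290, 610, 850

[q^7] f(1)=1,f(7)=49 ⇒ 50
[q^12] f(12)=144,f(6)=36,f(4)=16,f(3)=9,f(2)=4,f(1)=1 ⇒ 210
[q^17] f(1)=1,f(17)=289 ⇒ 290
q^22  k|22↦f(k): 1:1 2:4 11:121 22:484  a_22=610
d|24:{24,12,8,6,4,3,2,1}  Σf=576+144+64+36+16+9+4+1=850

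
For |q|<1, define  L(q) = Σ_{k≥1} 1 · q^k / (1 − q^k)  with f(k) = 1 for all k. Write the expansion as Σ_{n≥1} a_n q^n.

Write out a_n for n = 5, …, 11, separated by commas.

q^5  k|5↦f(k): 5:1 1:1  a_5=2
n=6: 1·6 2·3 3·2 6·1  f→[1+1+1+1]=4
[q^7] f(7)=1,f(1)=1 ⇒ 2
d|8:{1,2,4,8}  Σf=1+1+1+1=4
[q^9] f(9)=1,f(3)=1,f(1)=1 ⇒ 3
q^10  k|10↦f(k): 10:1 5:1 2:1 1:1  a_10=4
[q^11] f(1)=1,f(11)=1 ⇒ 2

2, 4, 2, 4, 3, 4, 2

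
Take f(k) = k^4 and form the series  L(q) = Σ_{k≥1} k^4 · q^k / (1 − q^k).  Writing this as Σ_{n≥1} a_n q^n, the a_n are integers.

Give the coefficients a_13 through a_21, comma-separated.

28562, 40834, 51332, 69905, 83522, 112931, 130322, 170898, 196964

n=13: 13·1 1·13  f→[28561+1]=28562
d|14:{1,2,7,14}  Σf=1+16+2401+38416=40834
q^15  k|15↦f(k): 1:1 3:81 5:625 15:50625  a_15=51332
q^16  k|16↦f(k): 1:1 2:16 4:256 8:4096 16:65536  a_16=69905
n=17: 17·1 1·17  f→[83521+1]=83522
n=18: 18·1 9·2 6·3 3·6 2·9 1·18  f→[104976+6561+1296+81+16+1]=112931
q^19  k|19↦f(k): 19:130321 1:1  a_19=130322
[q^20] f(1)=1,f(2)=16,f(4)=256,f(5)=625,f(10)=10000,f(20)=160000 ⇒ 170898
n=21: 1·21 3·7 7·3 21·1  f→[1+81+2401+194481]=196964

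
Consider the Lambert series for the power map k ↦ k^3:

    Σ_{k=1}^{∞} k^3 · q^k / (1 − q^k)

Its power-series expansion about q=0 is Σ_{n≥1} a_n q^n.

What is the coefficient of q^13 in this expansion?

d|13:{1,13}  Σf=1+2197=2198

a_13 = 2198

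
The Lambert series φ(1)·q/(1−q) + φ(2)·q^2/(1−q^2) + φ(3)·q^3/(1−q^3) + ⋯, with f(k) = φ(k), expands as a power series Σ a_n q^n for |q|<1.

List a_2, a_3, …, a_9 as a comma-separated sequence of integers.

[q^2] φ(1)=1,φ(2)=1 ⇒ 2
n=3: 3·1 1·3  φ→[2+1]=3
q^4  k|4↦φ(k): 4:2 2:1 1:1  a_4=4
[q^5] φ(5)=4,φ(1)=1 ⇒ 5
q^6  k|6↦φ(k): 1:1 2:1 3:2 6:2  a_6=6
[q^7] φ(7)=6,φ(1)=1 ⇒ 7
q^8  k|8↦φ(k): 8:4 4:2 2:1 1:1  a_8=8
d|9:{9,3,1}  Σφ=6+2+1=9

2, 3, 4, 5, 6, 7, 8, 9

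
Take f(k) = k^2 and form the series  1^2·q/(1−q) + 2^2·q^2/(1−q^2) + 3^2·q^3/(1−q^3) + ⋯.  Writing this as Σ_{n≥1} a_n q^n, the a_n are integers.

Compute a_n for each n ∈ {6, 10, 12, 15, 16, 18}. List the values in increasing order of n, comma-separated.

[q^6] f(1)=1,f(2)=4,f(3)=9,f(6)=36 ⇒ 50
d|10:{1,2,5,10}  Σf=1+4+25+100=130
n=12: 1·12 2·6 3·4 4·3 6·2 12·1  f→[1+4+9+16+36+144]=210
n=15: 1·15 3·5 5·3 15·1  f→[1+9+25+225]=260
[q^16] f(16)=256,f(8)=64,f(4)=16,f(2)=4,f(1)=1 ⇒ 341
[q^18] f(18)=324,f(9)=81,f(6)=36,f(3)=9,f(2)=4,f(1)=1 ⇒ 455

50, 130, 210, 260, 341, 455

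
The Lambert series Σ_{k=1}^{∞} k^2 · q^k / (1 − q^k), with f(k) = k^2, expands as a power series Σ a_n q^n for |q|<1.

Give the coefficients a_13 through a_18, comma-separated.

170, 250, 260, 341, 290, 455

d|13:{13,1}  Σf=169+1=170
n=14: 1·14 2·7 7·2 14·1  f→[1+4+49+196]=250
q^15  k|15↦f(k): 15:225 5:25 3:9 1:1  a_15=260
n=16: 1·16 2·8 4·4 8·2 16·1  f→[1+4+16+64+256]=341
n=17: 1·17 17·1  f→[1+289]=290
q^18  k|18↦f(k): 1:1 2:4 3:9 6:36 9:81 18:324  a_18=455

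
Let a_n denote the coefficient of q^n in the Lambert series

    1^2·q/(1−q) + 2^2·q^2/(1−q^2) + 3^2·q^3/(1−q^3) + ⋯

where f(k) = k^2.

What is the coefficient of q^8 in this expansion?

a_8 = 85

n=8: 1·8 2·4 4·2 8·1  f→[1+4+16+64]=85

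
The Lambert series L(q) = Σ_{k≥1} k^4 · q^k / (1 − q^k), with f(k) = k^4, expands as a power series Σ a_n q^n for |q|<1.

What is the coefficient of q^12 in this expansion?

[q^12] f(1)=1,f(2)=16,f(3)=81,f(4)=256,f(6)=1296,f(12)=20736 ⇒ 22386

a_12 = 22386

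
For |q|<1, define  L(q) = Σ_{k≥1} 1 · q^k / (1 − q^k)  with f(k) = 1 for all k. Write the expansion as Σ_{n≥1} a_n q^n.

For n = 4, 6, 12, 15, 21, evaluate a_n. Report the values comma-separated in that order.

3, 4, 6, 4, 4

d|4:{1,2,4}  Σf=1+1+1=3
d|6:{6,3,2,1}  Σf=1+1+1+1=4
n=12: 1·12 2·6 3·4 4·3 6·2 12·1  f→[1+1+1+1+1+1]=6
d|15:{1,3,5,15}  Σf=1+1+1+1=4
d|21:{21,7,3,1}  Σf=1+1+1+1=4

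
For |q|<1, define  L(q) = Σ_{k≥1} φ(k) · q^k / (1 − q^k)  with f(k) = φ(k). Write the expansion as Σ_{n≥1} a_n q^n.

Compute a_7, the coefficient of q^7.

[q^7] φ(1)=1,φ(7)=6 ⇒ 7

a_7 = 7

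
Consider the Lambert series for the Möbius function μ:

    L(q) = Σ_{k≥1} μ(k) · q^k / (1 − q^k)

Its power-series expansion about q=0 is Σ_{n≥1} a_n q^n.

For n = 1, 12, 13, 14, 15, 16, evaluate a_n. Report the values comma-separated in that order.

q^1  k|1↦μ(k): 1:1  a_1=1
d|12:{12,6,4,3,2,1}  Σμ=0+1+0+(-1)+(-1)+1=0
[q^13] μ(13)=-1,μ(1)=1 ⇒ 0
n=14: 14·1 7·2 2·7 1·14  μ→[1+(-1)+(-1)+1]=0
d|15:{15,5,3,1}  Σμ=1+(-1)+(-1)+1=0
[q^16] μ(1)=1,μ(2)=-1,μ(4)=0,μ(8)=0,μ(16)=0 ⇒ 0

1, 0, 0, 0, 0, 0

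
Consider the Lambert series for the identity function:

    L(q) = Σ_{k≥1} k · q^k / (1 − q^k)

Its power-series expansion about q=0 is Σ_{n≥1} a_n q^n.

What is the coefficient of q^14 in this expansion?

[q^14] f(1)=1,f(2)=2,f(7)=7,f(14)=14 ⇒ 24

a_14 = 24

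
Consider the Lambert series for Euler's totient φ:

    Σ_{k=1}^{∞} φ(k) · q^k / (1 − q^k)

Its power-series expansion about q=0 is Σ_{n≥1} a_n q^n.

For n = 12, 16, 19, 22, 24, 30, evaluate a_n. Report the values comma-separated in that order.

[q^12] φ(1)=1,φ(2)=1,φ(3)=2,φ(4)=2,φ(6)=2,φ(12)=4 ⇒ 12
[q^16] φ(1)=1,φ(2)=1,φ(4)=2,φ(8)=4,φ(16)=8 ⇒ 16
d|19:{1,19}  Σφ=1+18=19
q^22  k|22↦φ(k): 22:10 11:10 2:1 1:1  a_22=22
n=24: 24·1 12·2 8·3 6·4 4·6 3·8 2·12 1·24  φ→[8+4+4+2+2+2+1+1]=24
n=30: 30·1 15·2 10·3 6·5 5·6 3·10 2·15 1·30  φ→[8+8+4+2+4+2+1+1]=30

12, 16, 19, 22, 24, 30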